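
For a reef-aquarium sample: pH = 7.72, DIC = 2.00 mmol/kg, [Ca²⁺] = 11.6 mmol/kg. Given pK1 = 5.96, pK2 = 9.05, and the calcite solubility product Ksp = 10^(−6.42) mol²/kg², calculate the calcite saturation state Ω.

α₂ = 1 / (1 + [H⁺]/K2 + [H⁺]²/(K1K2)) = 1 / (1 + 10^+1.33 + 10^-0.43)
   = 1 / (1 + 21.380 + 0.37154) = 1/22.751 = 0.04395
[CO3²⁻] = α₂ × DIC = 0.04395 × 2.00 = 0.08791 mmol/kg
Ksp = 10^(−6.42) = 3.802×10^-7
Ω = [Ca²⁺][CO3²⁻]/Ksp = (11.6×10^-3)(8.791×10^-5) / 3.802×10^-7 = 2.68

Ω = 2.68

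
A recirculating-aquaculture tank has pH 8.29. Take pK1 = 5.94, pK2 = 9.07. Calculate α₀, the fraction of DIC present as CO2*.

α₀ = 0.00382

α₀ = 1 / (1 + K1/[H⁺] + K1K2/[H⁺]²) = 1 / (1 + 10^+2.35 + 10^+1.57)
   = 1 / (1 + 223.87 + 37.154) = 1/262.03 = 0.003816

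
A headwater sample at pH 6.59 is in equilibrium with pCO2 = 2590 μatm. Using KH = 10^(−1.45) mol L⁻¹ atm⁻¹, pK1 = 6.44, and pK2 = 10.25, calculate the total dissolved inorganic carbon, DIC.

[CO2*] = KH · pCO2 = 10^(−1.45) × 2590×10^-6 = 9.190×10^-5 mol/L
α₀ = 1/(1 + K1/[H⁺] + K1K2/[H⁺]²) = 1/(1 + 10^+0.15 + 10^-3.51) = 0.4144
DIC = [CO2*]/α₀ = 9.190×10^-5 / 0.4144 = 0.222 mmol/L

DIC = 0.222 mmol/L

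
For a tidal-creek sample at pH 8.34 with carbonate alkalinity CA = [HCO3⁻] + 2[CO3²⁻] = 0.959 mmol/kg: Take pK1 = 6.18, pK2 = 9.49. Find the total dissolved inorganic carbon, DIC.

DIC = 0.905 mmol/kg

CA = [HCO3⁻] + 2[CO3²⁻] = (α₁ + 2α₂)·DIC
At pH 8.34: [H⁺]/K1 = 10^-2.16 = 0.0069183, K2/[H⁺] = 10^-1.15 = 0.070795
α₁ = 1/(1 + 0.0069183 + 0.070795) = 1/1.0777 = 0.9279; α₂ = α₁·K2/[H⁺] = 0.06569
α₁ + 2α₂ = 1.0593
DIC = CA / (α₁ + 2α₂) = 0.959 / 1.0593 = 0.905 mmol/kg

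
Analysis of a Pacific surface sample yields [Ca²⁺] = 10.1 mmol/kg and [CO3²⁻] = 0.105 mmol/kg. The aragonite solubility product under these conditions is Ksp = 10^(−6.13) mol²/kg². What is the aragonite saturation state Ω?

Ω = 1.43

Ksp = 10^(−6.13) = 7.413×10^-7
Ω = [Ca²⁺][CO3²⁻]/Ksp = (10.1×10^-3)(0.105×10^-3) / 7.413×10^-7 = 1.43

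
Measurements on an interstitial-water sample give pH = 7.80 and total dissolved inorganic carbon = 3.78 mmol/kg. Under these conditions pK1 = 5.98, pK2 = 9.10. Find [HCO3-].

α₁ = 1 / (1 + [H⁺]/K1 + K2/[H⁺]) = 1 / (1 + 10^-1.82 + 10^-1.30)
   = 1 / (1 + 0.015136 + 0.050119) = 1/1.0653 = 0.9387
[HCO3⁻] = α₁ × DIC = 0.9387 × 3.78 = 3.55 mmol/kg

[HCO3⁻] = 3.55 mmol/kg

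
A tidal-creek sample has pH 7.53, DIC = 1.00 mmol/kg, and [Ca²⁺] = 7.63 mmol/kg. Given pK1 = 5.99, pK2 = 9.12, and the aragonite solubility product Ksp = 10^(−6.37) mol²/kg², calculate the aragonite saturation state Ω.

α₂ = 1 / (1 + [H⁺]/K2 + [H⁺]²/(K1K2)) = 1 / (1 + 10^+1.59 + 10^+0.05)
   = 1 / (1 + 38.905 + 1.1220) = 1/41.027 = 0.02437
[CO3²⁻] = α₂ × DIC = 0.02437 × 1.00 = 0.02437 mmol/kg
Ksp = 10^(−6.37) = 4.266×10^-7
Ω = [Ca²⁺][CO3²⁻]/Ksp = (7.63×10^-3)(2.437×10^-5) / 4.266×10^-7 = 0.436

Ω = 0.436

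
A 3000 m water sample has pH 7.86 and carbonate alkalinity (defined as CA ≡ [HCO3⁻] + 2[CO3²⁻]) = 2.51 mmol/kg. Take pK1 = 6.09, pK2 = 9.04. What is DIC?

DIC = 2.40 mmol/kg

CA = [HCO3⁻] + 2[CO3²⁻] = (α₁ + 2α₂)·DIC
At pH 7.86: [H⁺]/K1 = 10^-1.77 = 0.016982, K2/[H⁺] = 10^-1.18 = 0.066069
α₁ = 1/(1 + 0.016982 + 0.066069) = 1/1.0831 = 0.9233; α₂ = α₁·K2/[H⁺] = 0.06100
α₁ + 2α₂ = 1.0453
DIC = CA / (α₁ + 2α₂) = 2.51 / 1.0453 = 2.40 mmol/kg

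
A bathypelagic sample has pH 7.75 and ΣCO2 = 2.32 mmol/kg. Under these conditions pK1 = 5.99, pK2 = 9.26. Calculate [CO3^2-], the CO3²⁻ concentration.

[CO3²⁻] = 0.0684 mmol/kg

α₂ = 1 / (1 + [H⁺]/K2 + [H⁺]²/(K1K2)) = 1 / (1 + 10^+1.51 + 10^-0.25)
   = 1 / (1 + 32.359 + 0.56234) = 1/33.922 = 0.02948
[CO3²⁻] = α₂ × DIC = 0.02948 × 2.32 = 0.0684 mmol/kg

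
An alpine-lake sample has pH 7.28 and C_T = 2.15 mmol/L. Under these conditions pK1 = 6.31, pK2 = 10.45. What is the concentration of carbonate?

α₂ = 1 / (1 + [H⁺]/K2 + [H⁺]²/(K1K2)) = 1 / (1 + 10^+3.17 + 10^+2.20)
   = 1 / (1 + 1479.1 + 158.49) = 1/1638.6 = 0.0006103
[CO3²⁻] = α₂ × DIC = 0.0006103 × 2.15 = 0.00131 mmol/L = 1.31 μmol/L

[CO3²⁻] = 1.31 μmol/L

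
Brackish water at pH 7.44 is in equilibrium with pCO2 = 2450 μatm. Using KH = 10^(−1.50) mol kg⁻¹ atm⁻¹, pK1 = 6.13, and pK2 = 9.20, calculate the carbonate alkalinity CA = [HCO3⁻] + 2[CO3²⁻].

[CO2*] = KH · pCO2 = 10^(−1.50) × 2450×10^-6 = 7.748×10^-5 mol/kg
α₀ = 1/(1 + K1/[H⁺] + K1K2/[H⁺]²) = 1/(1 + 10^+1.31 + 10^-0.45) = 0.04593
DIC = [CO2*]/α₀ = 7.748×10^-5 / 0.04593 = 1.687 mmol/kg
CA = (α₁ + 2α₂)·DIC = (0.9378 + 2×0.01630) × 1.687 = 1.64 mmol/kg

CA = 1.64 mmol/kg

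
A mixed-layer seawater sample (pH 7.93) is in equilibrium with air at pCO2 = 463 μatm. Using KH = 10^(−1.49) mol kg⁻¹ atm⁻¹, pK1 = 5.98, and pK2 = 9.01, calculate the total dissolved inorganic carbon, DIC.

DIC = 1.46 mmol/kg

[CO2*] = KH · pCO2 = 10^(−1.49) × 463×10^-6 = 1.498×10^-5 mol/kg
α₀ = 1/(1 + K1/[H⁺] + K1K2/[H⁺]²) = 1/(1 + 10^+1.95 + 10^+0.87) = 0.01025
DIC = [CO2*]/α₀ = 1.498×10^-5 / 0.01025 = 1.46 mmol/kg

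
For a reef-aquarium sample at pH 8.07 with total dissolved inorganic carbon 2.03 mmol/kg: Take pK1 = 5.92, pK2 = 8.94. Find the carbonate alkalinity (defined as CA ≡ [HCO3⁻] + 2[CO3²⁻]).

CA = [HCO3⁻] + 2[CO3²⁻] = (α₁ + 2α₂)·DIC
At pH 8.07: [H⁺]/K1 = 10^-2.15 = 0.0070795, K2/[H⁺] = 10^-0.87 = 0.13490
α₁ = 1/(1 + 0.0070795 + 0.13490) = 1/1.1420 = 0.8757; α₂ = α₁·K2/[H⁺] = 0.1181
α₁ + 2α₂ = 1.1119
CA = 1.1119 × 2.03 = 2.26 mmol/kg

CA = 2.26 mmol/kg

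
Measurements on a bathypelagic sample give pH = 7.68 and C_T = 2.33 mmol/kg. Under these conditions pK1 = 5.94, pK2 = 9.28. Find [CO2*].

α₀ = 1 / (1 + K1/[H⁺] + K1K2/[H⁺]²) = 1 / (1 + 10^+1.74 + 10^+0.14)
   = 1 / (1 + 54.954 + 1.3804) = 1/57.334 = 0.01744
[CO2*] = α₀ × DIC = 0.01744 × 2.33 = 0.0406 mmol/kg

[CO2*] = 0.0406 mmol/kg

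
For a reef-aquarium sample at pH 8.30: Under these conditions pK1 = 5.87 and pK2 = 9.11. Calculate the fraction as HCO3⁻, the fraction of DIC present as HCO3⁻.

α₁ = 1 / (1 + [H⁺]/K1 + K2/[H⁺]) = 1 / (1 + 10^-2.43 + 10^-0.81)
   = 1 / (1 + 0.0037154 + 0.15488) = 1/1.1586 = 0.8631

α₁ = 0.863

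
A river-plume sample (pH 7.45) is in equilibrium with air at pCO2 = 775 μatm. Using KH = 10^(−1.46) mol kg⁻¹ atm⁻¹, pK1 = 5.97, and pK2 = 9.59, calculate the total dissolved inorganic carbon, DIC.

DIC = 0.844 mmol/kg

[CO2*] = KH · pCO2 = 10^(−1.46) × 775×10^-6 = 2.687×10^-5 mol/kg
α₀ = 1/(1 + K1/[H⁺] + K1K2/[H⁺]²) = 1/(1 + 10^+1.48 + 10^-0.66) = 0.03183
DIC = [CO2*]/α₀ = 2.687×10^-5 / 0.03183 = 0.844 mmol/kg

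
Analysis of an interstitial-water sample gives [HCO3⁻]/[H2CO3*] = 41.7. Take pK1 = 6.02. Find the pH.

From K1 = [H⁺][HCO3⁻]/[H2CO3*]:  pH = pK1 + log₁₀([HCO3⁻]/[H2CO3*])
log₁₀(41.7) = +1.620
pH = 6.02 + (+1.620) = 7.64

pH = 7.64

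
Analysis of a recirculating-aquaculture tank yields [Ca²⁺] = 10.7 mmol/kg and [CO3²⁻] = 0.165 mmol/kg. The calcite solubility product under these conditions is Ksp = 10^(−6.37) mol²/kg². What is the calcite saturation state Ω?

Ω = 4.14

Ksp = 10^(−6.37) = 4.266×10^-7
Ω = [Ca²⁺][CO3²⁻]/Ksp = (10.7×10^-3)(0.165×10^-3) / 4.266×10^-7 = 4.14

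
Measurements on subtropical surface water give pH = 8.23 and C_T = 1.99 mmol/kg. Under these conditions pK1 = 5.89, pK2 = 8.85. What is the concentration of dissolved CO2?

α₀ = 1 / (1 + K1/[H⁺] + K1K2/[H⁺]²) = 1 / (1 + 10^+2.34 + 10^+1.72)
   = 1 / (1 + 218.78 + 52.481) = 1/272.26 = 0.003673
[CO2*] = α₀ × DIC = 0.003673 × 1.99 = 0.00731 mmol/kg = 7.31 μmol/kg

[CO2*] = 7.31 μmol/kg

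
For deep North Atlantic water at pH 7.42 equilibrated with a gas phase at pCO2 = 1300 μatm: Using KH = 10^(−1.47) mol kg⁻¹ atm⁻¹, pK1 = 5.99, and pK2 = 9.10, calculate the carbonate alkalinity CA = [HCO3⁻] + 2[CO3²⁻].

[CO2*] = KH · pCO2 = 10^(−1.47) × 1300×10^-6 = 4.405×10^-5 mol/kg
α₀ = 1/(1 + K1/[H⁺] + K1K2/[H⁺]²) = 1/(1 + 10^+1.43 + 10^-0.25) = 0.03512
DIC = [CO2*]/α₀ = 4.405×10^-5 / 0.03512 = 1.254 mmol/kg
CA = (α₁ + 2α₂)·DIC = (0.9451 + 2×0.01975) × 1.254 = 1.24 mmol/kg

CA = 1.24 mmol/kg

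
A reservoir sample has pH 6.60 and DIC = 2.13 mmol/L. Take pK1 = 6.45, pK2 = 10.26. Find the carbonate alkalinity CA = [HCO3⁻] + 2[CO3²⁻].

CA = [HCO3⁻] + 2[CO3²⁻] = (α₁ + 2α₂)·DIC
At pH 6.60: [H⁺]/K1 = 10^-0.15 = 0.70795, K2/[H⁺] = 10^-3.66 = 0.00021878
α₁ = 1/(1 + 0.70795 + 0.00021878) = 1/1.7082 = 0.5854; α₂ = α₁·K2/[H⁺] = 0.0001281
α₁ + 2α₂ = 0.5857
CA = 0.5857 × 2.13 = 1.25 mmol/L

CA = 1.25 mmol/L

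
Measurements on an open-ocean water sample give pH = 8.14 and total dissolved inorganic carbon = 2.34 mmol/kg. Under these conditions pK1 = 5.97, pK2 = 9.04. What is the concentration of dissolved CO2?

[CO2*] = 14.0 μmol/kg

α₀ = 1 / (1 + K1/[H⁺] + K1K2/[H⁺]²) = 1 / (1 + 10^+2.17 + 10^+1.27)
   = 1 / (1 + 147.91 + 18.621) = 1/167.53 = 0.005969
[CO2*] = α₀ × DIC = 0.005969 × 2.34 = 0.0140 mmol/kg = 14.0 μmol/kg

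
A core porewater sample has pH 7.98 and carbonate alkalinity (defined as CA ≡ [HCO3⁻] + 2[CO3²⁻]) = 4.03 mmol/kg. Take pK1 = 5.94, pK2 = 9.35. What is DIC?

DIC = 3.91 mmol/kg

CA = [HCO3⁻] + 2[CO3²⁻] = (α₁ + 2α₂)·DIC
At pH 7.98: [H⁺]/K1 = 10^-2.04 = 0.0091201, K2/[H⁺] = 10^-1.37 = 0.042658
α₁ = 1/(1 + 0.0091201 + 0.042658) = 1/1.0518 = 0.9508; α₂ = α₁·K2/[H⁺] = 0.04056
α₁ + 2α₂ = 1.0319
DIC = CA / (α₁ + 2α₂) = 4.03 / 1.0319 = 3.91 mmol/kg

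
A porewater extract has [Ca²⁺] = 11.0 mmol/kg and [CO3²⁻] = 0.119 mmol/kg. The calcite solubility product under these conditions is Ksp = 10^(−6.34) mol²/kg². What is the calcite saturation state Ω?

Ω = 2.86

Ksp = 10^(−6.34) = 4.571×10^-7
Ω = [Ca²⁺][CO3²⁻]/Ksp = (11.0×10^-3)(0.119×10^-3) / 4.571×10^-7 = 2.86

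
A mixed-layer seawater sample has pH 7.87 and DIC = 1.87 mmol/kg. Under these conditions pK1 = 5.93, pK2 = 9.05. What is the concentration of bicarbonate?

[HCO3⁻] = 1.74 mmol/kg

α₁ = 1 / (1 + [H⁺]/K1 + K2/[H⁺]) = 1 / (1 + 10^-1.94 + 10^-1.18)
   = 1 / (1 + 0.011482 + 0.066069) = 1/1.0776 = 0.9280
[HCO3⁻] = α₁ × DIC = 0.9280 × 1.87 = 1.74 mmol/kg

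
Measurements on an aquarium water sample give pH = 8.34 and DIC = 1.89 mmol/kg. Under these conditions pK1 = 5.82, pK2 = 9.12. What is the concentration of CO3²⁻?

[CO3²⁻] = 0.268 mmol/kg

α₂ = 1 / (1 + [H⁺]/K2 + [H⁺]²/(K1K2)) = 1 / (1 + 10^+0.78 + 10^-1.74)
   = 1 / (1 + 6.0256 + 0.018197) = 1/7.0438 = 0.1420
[CO3²⁻] = α₂ × DIC = 0.1420 × 1.89 = 0.268 mmol/kg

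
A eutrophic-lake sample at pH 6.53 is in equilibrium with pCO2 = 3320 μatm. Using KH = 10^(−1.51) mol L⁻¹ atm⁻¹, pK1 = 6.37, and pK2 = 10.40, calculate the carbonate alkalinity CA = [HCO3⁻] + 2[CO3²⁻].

CA = 0.148 mmol/L

[CO2*] = KH · pCO2 = 10^(−1.51) × 3320×10^-6 = 1.026×10^-4 mol/L
α₀ = 1/(1 + K1/[H⁺] + K1K2/[H⁺]²) = 1/(1 + 10^+0.16 + 10^-3.71) = 0.4089
DIC = [CO2*]/α₀ = 1.026×10^-4 / 0.4089 = 0.2509 mmol/L
CA = (α₁ + 2α₂)·DIC = (0.5910 + 2×7.973×10^-5) × 0.2509 = 0.148 mmol/L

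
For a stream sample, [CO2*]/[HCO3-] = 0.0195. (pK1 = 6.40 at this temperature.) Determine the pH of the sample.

From K1 = [H⁺][HCO3-]/[CO2*]:  pH = pK1 − log₁₀([CO2*]/[HCO3-])
log₁₀(0.0195) = -1.710
pH = 6.40 − (-1.710) = 8.11

pH = 8.11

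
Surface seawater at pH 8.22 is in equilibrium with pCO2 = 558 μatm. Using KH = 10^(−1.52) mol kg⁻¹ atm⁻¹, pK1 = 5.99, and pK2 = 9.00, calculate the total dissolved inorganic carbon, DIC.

[CO2*] = KH · pCO2 = 10^(−1.52) × 558×10^-6 = 1.685×10^-5 mol/kg
α₀ = 1/(1 + K1/[H⁺] + K1K2/[H⁺]²) = 1/(1 + 10^+2.23 + 10^+1.45) = 0.005025
DIC = [CO2*]/α₀ = 1.685×10^-5 / 0.005025 = 3.35 mmol/kg

DIC = 3.35 mmol/kg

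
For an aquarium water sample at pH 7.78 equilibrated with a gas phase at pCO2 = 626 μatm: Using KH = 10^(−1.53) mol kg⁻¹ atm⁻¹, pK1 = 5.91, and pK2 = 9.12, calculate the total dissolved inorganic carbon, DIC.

DIC = 1.45 mmol/kg

[CO2*] = KH · pCO2 = 10^(−1.53) × 626×10^-6 = 1.847×10^-5 mol/kg
α₀ = 1/(1 + K1/[H⁺] + K1K2/[H⁺]²) = 1/(1 + 10^+1.87 + 10^+0.53) = 0.01274
DIC = [CO2*]/α₀ = 1.847×10^-5 / 0.01274 = 1.45 mmol/kg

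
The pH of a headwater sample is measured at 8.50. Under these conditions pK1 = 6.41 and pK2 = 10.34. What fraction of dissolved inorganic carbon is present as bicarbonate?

α₁ = 0.978

α₁ = 1 / (1 + [H⁺]/K1 + K2/[H⁺]) = 1 / (1 + 10^-2.09 + 10^-1.84)
   = 1 / (1 + 0.0081283 + 0.014454) = 1/1.0226 = 0.9779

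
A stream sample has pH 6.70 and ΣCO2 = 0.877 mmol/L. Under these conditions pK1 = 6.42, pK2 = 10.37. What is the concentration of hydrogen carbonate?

[HCO3⁻] = 0.575 mmol/L

α₁ = 1 / (1 + [H⁺]/K1 + K2/[H⁺]) = 1 / (1 + 10^-0.28 + 10^-3.67)
   = 1 / (1 + 0.52481 + 0.00021380) = 1/1.5250 = 0.6557
[HCO3⁻] = α₁ × DIC = 0.6557 × 0.877 = 0.575 mmol/L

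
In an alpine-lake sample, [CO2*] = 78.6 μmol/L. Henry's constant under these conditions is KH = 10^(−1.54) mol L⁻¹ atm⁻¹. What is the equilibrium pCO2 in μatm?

pCO2 = 2730 μatm

KH = 10^(−1.54) = 2.884×10^-2 mol L⁻¹ atm⁻¹
pCO2 = [CO2*]/KH = 78.6×10^-6 / 2.884×10^-2 = 2.73×10^-3 atm = 2730 μatm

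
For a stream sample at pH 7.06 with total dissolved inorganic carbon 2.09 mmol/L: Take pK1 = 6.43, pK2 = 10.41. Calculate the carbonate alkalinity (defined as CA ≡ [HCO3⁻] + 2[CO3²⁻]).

CA = 1.69 mmol/L

CA = [HCO3⁻] + 2[CO3²⁻] = (α₁ + 2α₂)·DIC
At pH 7.06: [H⁺]/K1 = 10^-0.63 = 0.23442, K2/[H⁺] = 10^-3.35 = 0.00044668
α₁ = 1/(1 + 0.23442 + 0.00044668) = 1/1.2349 = 0.8098; α₂ = α₁·K2/[H⁺] = 0.0003617
α₁ + 2α₂ = 0.8105
CA = 0.8105 × 2.09 = 1.69 mmol/L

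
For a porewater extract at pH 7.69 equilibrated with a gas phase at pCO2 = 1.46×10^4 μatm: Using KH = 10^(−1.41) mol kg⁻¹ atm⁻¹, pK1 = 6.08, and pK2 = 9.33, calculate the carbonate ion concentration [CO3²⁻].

[CO3²⁻] = 0.530 mmol/kg

[CO2*] = KH · pCO2 = 10^(−1.41) × 1.46×10^4×10^-6 = 5.680×10^-4 mol/kg
α₀ = 1/(1 + K1/[H⁺] + K1K2/[H⁺]²) = 1/(1 + 10^+1.61 + 10^-0.03) = 0.02343
DIC = [CO2*]/α₀ = 5.680×10^-4 / 0.02343 = 24.24 mmol/kg
[CO3²⁻] = α₂·DIC; α₂ = 0.02187, so [CO3²⁻] = 0.02187 × 24.24 = 0.530 mmol/kg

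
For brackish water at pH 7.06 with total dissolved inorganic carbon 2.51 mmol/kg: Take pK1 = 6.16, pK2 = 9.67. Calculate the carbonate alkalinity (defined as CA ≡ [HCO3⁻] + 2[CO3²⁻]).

CA = 2.24 mmol/kg

CA = [HCO3⁻] + 2[CO3²⁻] = (α₁ + 2α₂)·DIC
At pH 7.06: [H⁺]/K1 = 10^-0.90 = 0.12589, K2/[H⁺] = 10^-2.61 = 0.0024547
α₁ = 1/(1 + 0.12589 + 0.0024547) = 1/1.1283 = 0.8863; α₂ = α₁·K2/[H⁺] = 0.002175
α₁ + 2α₂ = 0.8906
CA = 0.8906 × 2.51 = 2.24 mmol/kg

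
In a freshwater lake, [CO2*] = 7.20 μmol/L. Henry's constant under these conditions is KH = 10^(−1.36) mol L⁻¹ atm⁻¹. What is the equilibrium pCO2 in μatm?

KH = 10^(−1.36) = 4.365×10^-2 mol L⁻¹ atm⁻¹
pCO2 = [CO2*]/KH = 7.20×10^-6 / 4.365×10^-2 = 1.65×10^-4 atm = 165 μatm

pCO2 = 165 μatm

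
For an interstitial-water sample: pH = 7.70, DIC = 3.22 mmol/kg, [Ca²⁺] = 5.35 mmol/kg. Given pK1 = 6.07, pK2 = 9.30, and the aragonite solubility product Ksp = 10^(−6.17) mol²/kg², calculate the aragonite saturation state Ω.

Ω = 0.610

α₂ = 1 / (1 + [H⁺]/K2 + [H⁺]²/(K1K2)) = 1 / (1 + 10^+1.60 + 10^-0.03)
   = 1 / (1 + 39.811 + 0.93325) = 1/41.744 = 0.02396
[CO3²⁻] = α₂ × DIC = 0.02396 × 3.22 = 0.07714 mmol/kg
Ksp = 10^(−6.17) = 6.761×10^-7
Ω = [Ca²⁺][CO3²⁻]/Ksp = (5.35×10^-3)(7.714×10^-5) / 6.761×10^-7 = 0.610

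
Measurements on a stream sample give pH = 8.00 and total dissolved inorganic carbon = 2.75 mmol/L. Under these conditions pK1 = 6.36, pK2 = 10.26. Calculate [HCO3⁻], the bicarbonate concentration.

α₁ = 1 / (1 + [H⁺]/K1 + K2/[H⁺]) = 1 / (1 + 10^-1.64 + 10^-2.26)
   = 1 / (1 + 0.022909 + 0.0054954) = 1/1.0284 = 0.9724
[HCO3⁻] = α₁ × DIC = 0.9724 × 2.75 = 2.67 mmol/L

[HCO3⁻] = 2.67 mmol/L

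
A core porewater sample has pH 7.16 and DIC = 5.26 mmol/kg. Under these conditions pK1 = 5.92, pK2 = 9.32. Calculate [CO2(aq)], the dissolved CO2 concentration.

[CO2*] = 0.284 mmol/kg

α₀ = 1 / (1 + K1/[H⁺] + K1K2/[H⁺]²) = 1 / (1 + 10^+1.24 + 10^-0.92)
   = 1 / (1 + 17.378 + 0.12023) = 1/18.498 = 0.05406
[CO2*] = α₀ × DIC = 0.05406 × 5.26 = 0.284 mmol/kg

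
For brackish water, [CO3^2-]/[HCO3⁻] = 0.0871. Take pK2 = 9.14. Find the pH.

From K2 = [H⁺][CO3^2-]/[HCO3⁻]:  pH = pK2 + log₁₀([CO3^2-]/[HCO3⁻])
log₁₀(0.0871) = -1.060
pH = 9.14 + (-1.060) = 8.08

pH = 8.08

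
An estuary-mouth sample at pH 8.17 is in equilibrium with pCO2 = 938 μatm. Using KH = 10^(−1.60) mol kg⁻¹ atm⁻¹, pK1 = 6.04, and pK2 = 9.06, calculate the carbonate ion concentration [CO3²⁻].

[CO2*] = KH · pCO2 = 10^(−1.60) × 938×10^-6 = 2.356×10^-5 mol/kg
α₀ = 1/(1 + K1/[H⁺] + K1K2/[H⁺]²) = 1/(1 + 10^+2.13 + 10^+1.24) = 0.006524
DIC = [CO2*]/α₀ = 2.356×10^-5 / 0.006524 = 3.611 mmol/kg
[CO3²⁻] = α₂·DIC; α₂ = 0.1134, so [CO3²⁻] = 0.1134 × 3.611 = 0.409 mmol/kg

[CO3²⁻] = 0.409 mmol/kg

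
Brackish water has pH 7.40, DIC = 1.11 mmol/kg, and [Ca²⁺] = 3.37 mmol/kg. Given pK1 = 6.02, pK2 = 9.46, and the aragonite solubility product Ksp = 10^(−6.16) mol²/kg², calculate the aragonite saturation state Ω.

Ω = 0.0448

α₂ = 1 / (1 + [H⁺]/K2 + [H⁺]²/(K1K2)) = 1 / (1 + 10^+2.06 + 10^+0.68)
   = 1 / (1 + 114.82 + 4.7863) = 1/120.60 = 0.008292
[CO3²⁻] = α₂ × DIC = 0.008292 × 1.11 = 0.009204 mmol/kg = 9.204 μmol/kg
Ksp = 10^(−6.16) = 6.918×10^-7
Ω = [Ca²⁺][CO3²⁻]/Ksp = (3.37×10^-3)(9.204×10^-6) / 6.918×10^-7 = 0.0448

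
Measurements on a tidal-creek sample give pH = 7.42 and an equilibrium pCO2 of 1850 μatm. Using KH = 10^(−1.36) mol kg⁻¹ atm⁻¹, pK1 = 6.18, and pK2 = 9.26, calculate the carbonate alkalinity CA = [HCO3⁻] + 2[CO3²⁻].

[CO2*] = KH · pCO2 = 10^(−1.36) × 1850×10^-6 = 8.076×10^-5 mol/kg
α₀ = 1/(1 + K1/[H⁺] + K1K2/[H⁺]²) = 1/(1 + 10^+1.24 + 10^-0.60) = 0.05368
DIC = [CO2*]/α₀ = 8.076×10^-5 / 0.05368 = 1.504 mmol/kg
CA = (α₁ + 2α₂)·DIC = (0.9328 + 2×0.01348) × 1.504 = 1.44 mmol/kg

CA = 1.44 mmol/kg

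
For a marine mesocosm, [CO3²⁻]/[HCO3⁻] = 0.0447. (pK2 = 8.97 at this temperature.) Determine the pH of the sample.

From K2 = [H⁺][CO3²⁻]/[HCO3⁻]:  pH = pK2 + log₁₀([CO3²⁻]/[HCO3⁻])
log₁₀(0.0447) = -1.350
pH = 8.97 + (-1.350) = 7.62

pH = 7.62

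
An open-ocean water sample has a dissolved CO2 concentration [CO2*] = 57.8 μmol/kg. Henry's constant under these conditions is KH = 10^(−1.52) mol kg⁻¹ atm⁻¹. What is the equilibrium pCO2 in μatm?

pCO2 = 1910 μatm

KH = 10^(−1.52) = 3.020×10^-2 mol kg⁻¹ atm⁻¹
pCO2 = [CO2*]/KH = 57.8×10^-6 / 3.020×10^-2 = 1.91×10^-3 atm = 1910 μatm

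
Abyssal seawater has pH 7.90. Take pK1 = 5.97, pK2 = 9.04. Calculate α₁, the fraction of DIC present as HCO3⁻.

α₁ = 0.922

α₁ = 1 / (1 + [H⁺]/K1 + K2/[H⁺]) = 1 / (1 + 10^-1.93 + 10^-1.14)
   = 1 / (1 + 0.011749 + 0.072444) = 1/1.0842 = 0.9223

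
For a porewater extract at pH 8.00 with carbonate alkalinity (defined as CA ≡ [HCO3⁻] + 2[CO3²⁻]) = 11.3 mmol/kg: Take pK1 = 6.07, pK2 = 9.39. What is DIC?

DIC = 11.0 mmol/kg

CA = [HCO3⁻] + 2[CO3²⁻] = (α₁ + 2α₂)·DIC
At pH 8.00: [H⁺]/K1 = 10^-1.93 = 0.011749, K2/[H⁺] = 10^-1.39 = 0.040738
α₁ = 1/(1 + 0.011749 + 0.040738) = 1/1.0525 = 0.9501; α₂ = α₁·K2/[H⁺] = 0.03871
α₁ + 2α₂ = 1.0275
DIC = CA / (α₁ + 2α₂) = 11.3 / 1.0275 = 11.0 mmol/kg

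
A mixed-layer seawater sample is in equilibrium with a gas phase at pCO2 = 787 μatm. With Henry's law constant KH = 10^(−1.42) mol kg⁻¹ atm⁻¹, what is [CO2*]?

KH = 10^(−1.42) = 3.802×10^-2 mol kg⁻¹ atm⁻¹
[CO2*] = KH · pCO2 = 3.802×10^-2 × 787×10^-6 atm = 2.99×10^-5 mol/kg

[CO2*] = 29.9 μmol/kg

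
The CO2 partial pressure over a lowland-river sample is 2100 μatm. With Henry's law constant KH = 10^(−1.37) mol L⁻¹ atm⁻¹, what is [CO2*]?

[CO2*] = 89.6 μmol/L

KH = 10^(−1.37) = 4.266×10^-2 mol L⁻¹ atm⁻¹
[CO2*] = KH · pCO2 = 4.266×10^-2 × 2100×10^-6 atm = 8.96×10^-5 mol/L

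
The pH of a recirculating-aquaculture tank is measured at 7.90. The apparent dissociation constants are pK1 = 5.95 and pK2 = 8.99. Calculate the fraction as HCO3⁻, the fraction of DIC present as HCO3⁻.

α₁ = 0.915

α₁ = 1 / (1 + [H⁺]/K1 + K2/[H⁺]) = 1 / (1 + 10^-1.95 + 10^-1.09)
   = 1 / (1 + 0.011220 + 0.081283) = 1/1.0925 = 0.9153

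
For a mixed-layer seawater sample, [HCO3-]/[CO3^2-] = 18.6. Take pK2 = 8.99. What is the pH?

pH = 7.72

From K2 = [H⁺][CO3^2-]/[HCO3-]:  pH = pK2 − log₁₀([HCO3-]/[CO3^2-])
log₁₀(18.6) = +1.270
pH = 8.99 − (+1.270) = 7.72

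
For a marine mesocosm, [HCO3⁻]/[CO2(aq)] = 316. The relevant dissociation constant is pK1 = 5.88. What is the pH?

From K1 = [H⁺][HCO3⁻]/[CO2(aq)]:  pH = pK1 + log₁₀([HCO3⁻]/[CO2(aq)])
log₁₀(316) = +2.500
pH = 5.88 + (+2.500) = 8.38

pH = 8.38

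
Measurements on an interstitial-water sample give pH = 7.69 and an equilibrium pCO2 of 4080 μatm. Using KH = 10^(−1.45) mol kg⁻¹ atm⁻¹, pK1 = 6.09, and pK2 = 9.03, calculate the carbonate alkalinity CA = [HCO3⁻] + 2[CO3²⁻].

[CO2*] = KH · pCO2 = 10^(−1.45) × 4080×10^-6 = 1.448×10^-4 mol/kg
α₀ = 1/(1 + K1/[H⁺] + K1K2/[H⁺]²) = 1/(1 + 10^+1.60 + 10^+0.26) = 0.02346
DIC = [CO2*]/α₀ = 1.448×10^-4 / 0.02346 = 6.171 mmol/kg
CA = (α₁ + 2α₂)·DIC = (0.9339 + 2×0.04269) × 6.171 = 6.29 mmol/kg

CA = 6.29 mmol/kg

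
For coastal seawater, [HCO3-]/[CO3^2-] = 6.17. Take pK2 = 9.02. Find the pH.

pH = 8.23

From K2 = [H⁺][CO3^2-]/[HCO3-]:  pH = pK2 − log₁₀([HCO3-]/[CO3^2-])
log₁₀(6.17) = +0.790
pH = 9.02 − (+0.790) = 8.23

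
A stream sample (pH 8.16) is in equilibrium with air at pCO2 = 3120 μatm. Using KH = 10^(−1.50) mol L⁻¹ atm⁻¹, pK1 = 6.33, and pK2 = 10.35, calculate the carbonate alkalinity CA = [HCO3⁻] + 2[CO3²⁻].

CA = 6.76 mmol/L

[CO2*] = KH · pCO2 = 10^(−1.50) × 3120×10^-6 = 9.866×10^-5 mol/L
α₀ = 1/(1 + K1/[H⁺] + K1K2/[H⁺]²) = 1/(1 + 10^+1.83 + 10^-0.36) = 0.01448
DIC = [CO2*]/α₀ = 9.866×10^-5 / 0.01448 = 6.812 mmol/L
CA = (α₁ + 2α₂)·DIC = (0.9792 + 2×0.006322) × 6.812 = 6.76 mmol/L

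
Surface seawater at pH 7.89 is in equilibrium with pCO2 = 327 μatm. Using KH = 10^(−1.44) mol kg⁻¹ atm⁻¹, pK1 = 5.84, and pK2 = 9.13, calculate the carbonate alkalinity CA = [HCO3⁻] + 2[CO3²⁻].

CA = 1.49 mmol/kg

[CO2*] = KH · pCO2 = 10^(−1.44) × 327×10^-6 = 1.187×10^-5 mol/kg
α₀ = 1/(1 + K1/[H⁺] + K1K2/[H⁺]²) = 1/(1 + 10^+2.05 + 10^+0.81) = 0.008357
DIC = [CO2*]/α₀ = 1.187×10^-5 / 0.008357 = 1.421 mmol/kg
CA = (α₁ + 2α₂)·DIC = (0.9377 + 2×0.05396) × 1.421 = 1.49 mmol/kg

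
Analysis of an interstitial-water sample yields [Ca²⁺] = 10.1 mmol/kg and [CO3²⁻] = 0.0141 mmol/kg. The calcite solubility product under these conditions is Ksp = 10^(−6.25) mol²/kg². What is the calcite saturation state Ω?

Ω = 0.253

Ksp = 10^(−6.25) = 5.623×10^-7
Ω = [Ca²⁺][CO3²⁻]/Ksp = (10.1×10^-3)(0.0141×10^-3) / 5.623×10^-7 = 0.253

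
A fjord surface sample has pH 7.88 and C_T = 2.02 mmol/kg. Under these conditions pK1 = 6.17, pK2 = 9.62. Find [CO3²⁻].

α₂ = 1 / (1 + [H⁺]/K2 + [H⁺]²/(K1K2)) = 1 / (1 + 10^+1.74 + 10^+0.03)
   = 1 / (1 + 54.954 + 1.0715) = 1/57.026 = 0.01754
[CO3²⁻] = α₂ × DIC = 0.01754 × 2.02 = 0.0354 mmol/kg

[CO3²⁻] = 0.0354 mmol/kg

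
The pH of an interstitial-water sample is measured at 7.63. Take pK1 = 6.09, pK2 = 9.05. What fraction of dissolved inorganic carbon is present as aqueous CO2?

α₀ = 0.0270

α₀ = 1 / (1 + K1/[H⁺] + K1K2/[H⁺]²) = 1 / (1 + 10^+1.54 + 10^+0.12)
   = 1 / (1 + 34.674 + 1.3183) = 1/36.992 = 0.02703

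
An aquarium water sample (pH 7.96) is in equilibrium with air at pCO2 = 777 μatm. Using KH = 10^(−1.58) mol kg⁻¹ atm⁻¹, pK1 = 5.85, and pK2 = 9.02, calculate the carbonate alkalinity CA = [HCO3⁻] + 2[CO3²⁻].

[CO2*] = KH · pCO2 = 10^(−1.58) × 777×10^-6 = 2.044×10^-5 mol/kg
α₀ = 1/(1 + K1/[H⁺] + K1K2/[H⁺]²) = 1/(1 + 10^+2.11 + 10^+1.05) = 0.007090
DIC = [CO2*]/α₀ = 2.044×10^-5 / 0.007090 = 2.883 mmol/kg
CA = (α₁ + 2α₂)·DIC = (0.9134 + 2×0.07955) × 2.883 = 3.09 mmol/kg

CA = 3.09 mmol/kg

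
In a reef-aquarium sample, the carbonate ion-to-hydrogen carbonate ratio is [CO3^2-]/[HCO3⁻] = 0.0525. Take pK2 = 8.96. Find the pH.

From K2 = [H⁺][CO3^2-]/[HCO3⁻]:  pH = pK2 + log₁₀([CO3^2-]/[HCO3⁻])
log₁₀(0.0525) = -1.280
pH = 8.96 + (-1.280) = 7.68

pH = 7.68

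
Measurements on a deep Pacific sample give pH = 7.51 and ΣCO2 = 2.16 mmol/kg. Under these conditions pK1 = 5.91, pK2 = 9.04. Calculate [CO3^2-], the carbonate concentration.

[CO3²⁻] = 0.0604 mmol/kg

α₂ = 1 / (1 + [H⁺]/K2 + [H⁺]²/(K1K2)) = 1 / (1 + 10^+1.53 + 10^-0.07)
   = 1 / (1 + 33.884 + 0.85114) = 1/35.736 = 0.02798
[CO3²⁻] = α₂ × DIC = 0.02798 × 2.16 = 0.0604 mmol/kg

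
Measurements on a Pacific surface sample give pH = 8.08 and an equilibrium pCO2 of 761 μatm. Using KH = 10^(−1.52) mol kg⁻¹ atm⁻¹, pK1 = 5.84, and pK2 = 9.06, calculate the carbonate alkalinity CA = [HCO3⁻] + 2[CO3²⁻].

CA = 4.83 mmol/kg

[CO2*] = KH · pCO2 = 10^(−1.52) × 761×10^-6 = 2.298×10^-5 mol/kg
α₀ = 1/(1 + K1/[H⁺] + K1K2/[H⁺]²) = 1/(1 + 10^+2.24 + 10^+1.26) = 0.005182
DIC = [CO2*]/α₀ = 2.298×10^-5 / 0.005182 = 4.435 mmol/kg
CA = (α₁ + 2α₂)·DIC = (0.9005 + 2×0.09430) × 4.435 = 4.83 mmol/kg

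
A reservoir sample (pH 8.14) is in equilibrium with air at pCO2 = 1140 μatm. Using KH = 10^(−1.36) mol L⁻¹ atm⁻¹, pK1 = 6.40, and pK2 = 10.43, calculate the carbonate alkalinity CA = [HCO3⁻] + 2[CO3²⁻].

[CO2*] = KH · pCO2 = 10^(−1.36) × 1140×10^-6 = 4.976×10^-5 mol/L
α₀ = 1/(1 + K1/[H⁺] + K1K2/[H⁺]²) = 1/(1 + 10^+1.74 + 10^-0.55) = 0.01778
DIC = [CO2*]/α₀ = 4.976×10^-5 / 0.01778 = 2.798 mmol/L
CA = (α₁ + 2α₂)·DIC = (0.9772 + 2×0.005012) × 2.798 = 2.76 mmol/L

CA = 2.76 mmol/L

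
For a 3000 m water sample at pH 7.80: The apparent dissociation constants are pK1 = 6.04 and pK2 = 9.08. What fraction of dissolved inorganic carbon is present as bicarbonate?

α₁ = 0.935

α₁ = 1 / (1 + [H⁺]/K1 + K2/[H⁺]) = 1 / (1 + 10^-1.76 + 10^-1.28)
   = 1 / (1 + 0.017378 + 0.052481) = 1/1.0699 = 0.9347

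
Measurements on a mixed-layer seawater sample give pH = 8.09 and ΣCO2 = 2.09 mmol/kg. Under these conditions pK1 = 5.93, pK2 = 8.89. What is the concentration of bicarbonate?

α₁ = 1 / (1 + [H⁺]/K1 + K2/[H⁺]) = 1 / (1 + 10^-2.16 + 10^-0.80)
   = 1 / (1 + 0.0069183 + 0.15849) = 1/1.1654 = 0.8581
[HCO3⁻] = α₁ × DIC = 0.8581 × 2.09 = 1.79 mmol/kg

[HCO3⁻] = 1.79 mmol/kg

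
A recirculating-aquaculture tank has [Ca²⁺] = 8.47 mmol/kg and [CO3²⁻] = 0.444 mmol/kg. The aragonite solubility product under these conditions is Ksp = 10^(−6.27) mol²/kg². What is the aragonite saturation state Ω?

Ω = 7.00

Ksp = 10^(−6.27) = 5.370×10^-7
Ω = [Ca²⁺][CO3²⁻]/Ksp = (8.47×10^-3)(0.444×10^-3) / 5.370×10^-7 = 7.00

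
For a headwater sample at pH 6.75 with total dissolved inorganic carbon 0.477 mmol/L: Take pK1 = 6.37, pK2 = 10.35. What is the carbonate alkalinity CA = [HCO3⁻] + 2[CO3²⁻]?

CA = [HCO3⁻] + 2[CO3²⁻] = (α₁ + 2α₂)·DIC
At pH 6.75: [H⁺]/K1 = 10^-0.38 = 0.41687, K2/[H⁺] = 10^-3.60 = 0.00025119
α₁ = 1/(1 + 0.41687 + 0.00025119) = 1/1.4171 = 0.7057; α₂ = α₁·K2/[H⁺] = 0.0001773
α₁ + 2α₂ = 0.7060
CA = 0.7060 × 0.477 = 0.337 mmol/L

CA = 0.337 mmol/L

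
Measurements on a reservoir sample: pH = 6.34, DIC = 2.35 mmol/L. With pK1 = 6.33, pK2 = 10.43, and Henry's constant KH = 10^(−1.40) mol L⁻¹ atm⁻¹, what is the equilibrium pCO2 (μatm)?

pCO2 = 2.92×10^4 μatm

α₀ = 1 / (1 + K1/[H⁺] + K1K2/[H⁺]²) = 1 / (1 + 10^+0.01 + 10^-4.08)
   = 1 / (1 + 1.0233 + 8.3176×10^-5) = 1/2.0234 = 0.4942
[CO2*] = α₀ × DIC = 0.4942 × 2.35 = 1.161 mmol/L
pCO2 = [CO2*]/KH = 1.161×10^-3 / 3.981×10^-2 = 2.92×10^4 μatm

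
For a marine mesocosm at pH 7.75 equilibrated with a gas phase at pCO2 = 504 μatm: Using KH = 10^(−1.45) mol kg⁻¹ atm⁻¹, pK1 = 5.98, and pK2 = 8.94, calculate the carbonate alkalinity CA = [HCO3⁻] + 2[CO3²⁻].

[CO2*] = KH · pCO2 = 10^(−1.45) × 504×10^-6 = 1.788×10^-5 mol/kg
α₀ = 1/(1 + K1/[H⁺] + K1K2/[H⁺]²) = 1/(1 + 10^+1.77 + 10^+0.58) = 0.01570
DIC = [CO2*]/α₀ = 1.788×10^-5 / 0.01570 = 1.139 mmol/kg
CA = (α₁ + 2α₂)·DIC = (0.9246 + 2×0.05970) × 1.139 = 1.19 mmol/kg

CA = 1.19 mmol/kg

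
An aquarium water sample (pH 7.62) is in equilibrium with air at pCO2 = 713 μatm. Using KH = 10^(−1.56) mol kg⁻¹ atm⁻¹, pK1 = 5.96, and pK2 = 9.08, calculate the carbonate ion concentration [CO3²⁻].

[CO2*] = KH · pCO2 = 10^(−1.56) × 713×10^-6 = 1.964×10^-5 mol/kg
α₀ = 1/(1 + K1/[H⁺] + K1K2/[H⁺]²) = 1/(1 + 10^+1.66 + 10^+0.20) = 0.02071
DIC = [CO2*]/α₀ = 1.964×10^-5 / 0.02071 = 0.9484 mmol/kg
[CO3²⁻] = α₂·DIC; α₂ = 0.03282, so [CO3²⁻] = 0.03282 × 0.9484 = 0.0311 mmol/kg

[CO3²⁻] = 0.0311 mmol/kg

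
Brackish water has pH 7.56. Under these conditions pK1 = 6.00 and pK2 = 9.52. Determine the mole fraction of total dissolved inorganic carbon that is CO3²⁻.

α₂ = 1 / (1 + [H⁺]/K2 + [H⁺]²/(K1K2)) = 1 / (1 + 10^+1.96 + 10^+0.40)
   = 1 / (1 + 91.201 + 2.5119) = 1/94.713 = 0.01056

α₂ = 0.0106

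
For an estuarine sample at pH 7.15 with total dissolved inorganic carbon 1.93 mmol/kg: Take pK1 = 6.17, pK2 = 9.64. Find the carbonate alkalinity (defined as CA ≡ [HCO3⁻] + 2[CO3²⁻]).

CA = [HCO3⁻] + 2[CO3²⁻] = (α₁ + 2α₂)·DIC
At pH 7.15: [H⁺]/K1 = 10^-0.98 = 0.10471, K2/[H⁺] = 10^-2.49 = 0.0032359
α₁ = 1/(1 + 0.10471 + 0.0032359) = 1/1.1079 = 0.9026; α₂ = α₁·K2/[H⁺] = 0.002921
α₁ + 2α₂ = 0.9084
CA = 0.9084 × 1.93 = 1.75 mmol/kg

CA = 1.75 mmol/kg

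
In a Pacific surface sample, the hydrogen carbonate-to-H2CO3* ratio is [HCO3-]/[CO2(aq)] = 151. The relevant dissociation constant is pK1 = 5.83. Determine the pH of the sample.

pH = 8.01

From K1 = [H⁺][HCO3-]/[CO2(aq)]:  pH = pK1 + log₁₀([HCO3-]/[CO2(aq)])
log₁₀(151) = +2.179
pH = 5.83 + (+2.179) = 8.01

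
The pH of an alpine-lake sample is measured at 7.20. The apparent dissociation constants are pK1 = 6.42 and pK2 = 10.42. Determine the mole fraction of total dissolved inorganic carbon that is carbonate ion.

α₂ = 1 / (1 + [H⁺]/K2 + [H⁺]²/(K1K2)) = 1 / (1 + 10^+3.22 + 10^+2.44)
   = 1 / (1 + 1659.6 + 275.42) = 1/1936.0 = 0.0005165

α₂ = 0.000517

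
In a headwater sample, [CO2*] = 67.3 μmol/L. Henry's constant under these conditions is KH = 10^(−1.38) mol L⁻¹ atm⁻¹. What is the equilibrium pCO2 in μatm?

pCO2 = 1610 μatm

KH = 10^(−1.38) = 4.169×10^-2 mol L⁻¹ atm⁻¹
pCO2 = [CO2*]/KH = 67.3×10^-6 / 4.169×10^-2 = 1.61×10^-3 atm = 1610 μatm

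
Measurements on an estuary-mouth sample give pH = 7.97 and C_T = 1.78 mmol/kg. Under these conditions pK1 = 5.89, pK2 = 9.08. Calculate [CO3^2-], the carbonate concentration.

[CO3²⁻] = 0.127 mmol/kg

α₂ = 1 / (1 + [H⁺]/K2 + [H⁺]²/(K1K2)) = 1 / (1 + 10^+1.11 + 10^-0.97)
   = 1 / (1 + 12.882 + 0.10715) = 1/13.990 = 0.07148
[CO3²⁻] = α₂ × DIC = 0.07148 × 1.78 = 0.127 mmol/kg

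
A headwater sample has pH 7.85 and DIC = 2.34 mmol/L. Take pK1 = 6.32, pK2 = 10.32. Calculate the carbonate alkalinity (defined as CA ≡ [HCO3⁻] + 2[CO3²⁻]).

CA = [HCO3⁻] + 2[CO3²⁻] = (α₁ + 2α₂)·DIC
At pH 7.85: [H⁺]/K1 = 10^-1.53 = 0.029512, K2/[H⁺] = 10^-2.47 = 0.0033884
α₁ = 1/(1 + 0.029512 + 0.0033884) = 1/1.0329 = 0.9681; α₂ = α₁·K2/[H⁺] = 0.003281
α₁ + 2α₂ = 0.9747
CA = 0.9747 × 2.34 = 2.28 mmol/L

CA = 2.28 mmol/L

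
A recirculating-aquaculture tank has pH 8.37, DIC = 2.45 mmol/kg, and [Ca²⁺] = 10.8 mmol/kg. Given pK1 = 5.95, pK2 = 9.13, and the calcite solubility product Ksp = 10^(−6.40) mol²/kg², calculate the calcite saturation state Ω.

Ω = 9.81

α₂ = 1 / (1 + [H⁺]/K2 + [H⁺]²/(K1K2)) = 1 / (1 + 10^+0.76 + 10^-1.66)
   = 1 / (1 + 5.7544 + 0.021878) = 1/6.7763 = 0.1476
[CO3²⁻] = α₂ × DIC = 0.1476 × 2.45 = 0.3616 mmol/kg
Ksp = 10^(−6.40) = 3.981×10^-7
Ω = [Ca²⁺][CO3²⁻]/Ksp = (10.8×10^-3)(3.616×10^-4) / 3.981×10^-7 = 9.81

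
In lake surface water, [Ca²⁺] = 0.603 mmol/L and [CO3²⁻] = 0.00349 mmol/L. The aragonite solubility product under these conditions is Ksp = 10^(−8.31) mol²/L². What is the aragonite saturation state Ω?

Ksp = 10^(−8.31) = 4.898×10^-9
Ω = [Ca²⁺][CO3²⁻]/Ksp = (0.603×10^-3)(0.00349×10^-3) / 4.898×10^-9 = 0.430

Ω = 0.430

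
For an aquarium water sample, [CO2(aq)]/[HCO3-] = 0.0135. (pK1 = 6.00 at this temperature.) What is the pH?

From K1 = [H⁺][HCO3-]/[CO2(aq)]:  pH = pK1 − log₁₀([CO2(aq)]/[HCO3-])
log₁₀(0.0135) = -1.870
pH = 6.00 − (-1.870) = 7.87

pH = 7.87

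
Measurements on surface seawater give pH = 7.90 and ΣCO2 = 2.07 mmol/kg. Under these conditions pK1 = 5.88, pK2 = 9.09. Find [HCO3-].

α₁ = 1 / (1 + [H⁺]/K1 + K2/[H⁺]) = 1 / (1 + 10^-2.02 + 10^-1.19)
   = 1 / (1 + 0.0095499 + 0.064565) = 1/1.0741 = 0.9310
[HCO3⁻] = α₁ × DIC = 0.9310 × 2.07 = 1.93 mmol/kg

[HCO3⁻] = 1.93 mmol/kg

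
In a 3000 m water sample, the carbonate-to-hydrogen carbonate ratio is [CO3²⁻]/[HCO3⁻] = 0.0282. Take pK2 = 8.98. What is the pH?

From K2 = [H⁺][CO3²⁻]/[HCO3⁻]:  pH = pK2 + log₁₀([CO3²⁻]/[HCO3⁻])
log₁₀(0.0282) = -1.550
pH = 8.98 + (-1.550) = 7.43

pH = 7.43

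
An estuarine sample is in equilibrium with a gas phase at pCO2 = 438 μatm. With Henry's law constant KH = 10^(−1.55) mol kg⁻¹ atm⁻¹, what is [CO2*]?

KH = 10^(−1.55) = 2.818×10^-2 mol kg⁻¹ atm⁻¹
[CO2*] = KH · pCO2 = 2.818×10^-2 × 438×10^-6 atm = 1.23×10^-5 mol/kg

[CO2*] = 12.3 μmol/kg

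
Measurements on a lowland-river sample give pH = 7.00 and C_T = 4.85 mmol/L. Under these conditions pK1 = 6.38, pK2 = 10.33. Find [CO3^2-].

[CO3²⁻] = 1.83 μmol/L

α₂ = 1 / (1 + [H⁺]/K2 + [H⁺]²/(K1K2)) = 1 / (1 + 10^+3.33 + 10^+2.71)
   = 1 / (1 + 2138.0 + 512.86) = 1/2651.8 = 0.0003771
[CO3²⁻] = α₂ × DIC = 0.0003771 × 4.85 = 0.00183 mmol/L = 1.83 μmol/L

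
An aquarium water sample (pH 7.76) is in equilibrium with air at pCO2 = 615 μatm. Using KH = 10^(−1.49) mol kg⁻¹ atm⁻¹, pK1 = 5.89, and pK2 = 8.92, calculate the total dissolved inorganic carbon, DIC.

DIC = 1.60 mmol/kg

[CO2*] = KH · pCO2 = 10^(−1.49) × 615×10^-6 = 1.990×10^-5 mol/kg
α₀ = 1/(1 + K1/[H⁺] + K1K2/[H⁺]²) = 1/(1 + 10^+1.87 + 10^+0.71) = 0.01246
DIC = [CO2*]/α₀ = 1.990×10^-5 / 0.01246 = 1.60 mmol/kg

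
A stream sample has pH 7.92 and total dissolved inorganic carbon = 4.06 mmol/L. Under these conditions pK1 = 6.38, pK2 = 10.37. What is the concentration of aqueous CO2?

[CO2*] = 0.113 mmol/L

α₀ = 1 / (1 + K1/[H⁺] + K1K2/[H⁺]²) = 1 / (1 + 10^+1.54 + 10^-0.91)
   = 1 / (1 + 34.674 + 0.12303) = 1/35.797 = 0.02794
[CO2*] = α₀ × DIC = 0.02794 × 4.06 = 0.113 mmol/L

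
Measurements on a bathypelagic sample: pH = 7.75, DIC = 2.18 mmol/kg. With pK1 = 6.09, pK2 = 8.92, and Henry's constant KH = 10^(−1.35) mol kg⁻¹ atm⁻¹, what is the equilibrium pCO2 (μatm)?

α₀ = 1 / (1 + K1/[H⁺] + K1K2/[H⁺]²) = 1 / (1 + 10^+1.66 + 10^+0.49)
   = 1 / (1 + 45.709 + 3.0903) = 1/49.799 = 0.02008
[CO2*] = α₀ × DIC = 0.02008 × 2.18 = 0.04378 mmol/kg
pCO2 = [CO2*]/KH = 4.378×10^-5 / 4.467×10^-2 = 980 μatm

pCO2 = 980 μatm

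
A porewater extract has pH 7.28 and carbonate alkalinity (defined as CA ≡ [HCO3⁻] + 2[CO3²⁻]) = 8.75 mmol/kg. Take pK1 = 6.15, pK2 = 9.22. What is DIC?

CA = [HCO3⁻] + 2[CO3²⁻] = (α₁ + 2α₂)·DIC
At pH 7.28: [H⁺]/K1 = 10^-1.13 = 0.074131, K2/[H⁺] = 10^-1.94 = 0.011482
α₁ = 1/(1 + 0.074131 + 0.011482) = 1/1.0856 = 0.9211; α₂ = α₁·K2/[H⁺] = 0.01058
α₁ + 2α₂ = 0.9423
DIC = CA / (α₁ + 2α₂) = 8.75 / 0.9423 = 9.29 mmol/kg

DIC = 9.29 mmol/kg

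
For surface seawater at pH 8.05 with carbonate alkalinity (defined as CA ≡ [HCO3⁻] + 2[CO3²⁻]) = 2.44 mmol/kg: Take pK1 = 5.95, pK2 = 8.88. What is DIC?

CA = [HCO3⁻] + 2[CO3²⁻] = (α₁ + 2α₂)·DIC
At pH 8.05: [H⁺]/K1 = 10^-2.10 = 0.0079433, K2/[H⁺] = 10^-0.83 = 0.14791
α₁ = 1/(1 + 0.0079433 + 0.14791) = 1/1.1559 = 0.8652; α₂ = α₁·K2/[H⁺] = 0.1280
α₁ + 2α₂ = 1.1211
DIC = CA / (α₁ + 2α₂) = 2.44 / 1.1211 = 2.18 mmol/kg

DIC = 2.18 mmol/kg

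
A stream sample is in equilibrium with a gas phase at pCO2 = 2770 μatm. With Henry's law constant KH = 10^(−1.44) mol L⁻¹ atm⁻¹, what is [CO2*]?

[CO2*] = 101 μmol/L

KH = 10^(−1.44) = 3.631×10^-2 mol L⁻¹ atm⁻¹
[CO2*] = KH · pCO2 = 3.631×10^-2 × 2770×10^-6 atm = 1.01×10^-4 mol/L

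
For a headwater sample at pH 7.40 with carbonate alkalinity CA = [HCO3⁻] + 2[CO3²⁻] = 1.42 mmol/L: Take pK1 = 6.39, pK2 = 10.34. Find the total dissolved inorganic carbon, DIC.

CA = [HCO3⁻] + 2[CO3²⁻] = (α₁ + 2α₂)·DIC
At pH 7.40: [H⁺]/K1 = 10^-1.01 = 0.097724, K2/[H⁺] = 10^-2.94 = 0.0011482
α₁ = 1/(1 + 0.097724 + 0.0011482) = 1/1.0989 = 0.9100; α₂ = α₁·K2/[H⁺] = 0.001045
α₁ + 2α₂ = 0.9121
DIC = CA / (α₁ + 2α₂) = 1.42 / 0.9121 = 1.56 mmol/L

DIC = 1.56 mmol/L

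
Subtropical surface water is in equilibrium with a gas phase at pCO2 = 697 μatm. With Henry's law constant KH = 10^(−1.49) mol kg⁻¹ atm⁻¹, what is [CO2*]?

KH = 10^(−1.49) = 3.236×10^-2 mol kg⁻¹ atm⁻¹
[CO2*] = KH · pCO2 = 3.236×10^-2 × 697×10^-6 atm = 2.26×10^-5 mol/kg

[CO2*] = 22.6 μmol/kg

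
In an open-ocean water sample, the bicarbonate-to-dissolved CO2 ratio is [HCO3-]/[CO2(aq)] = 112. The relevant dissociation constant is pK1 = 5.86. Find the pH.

pH = 7.91

From K1 = [H⁺][HCO3-]/[CO2(aq)]:  pH = pK1 + log₁₀([HCO3-]/[CO2(aq)])
log₁₀(112) = +2.049
pH = 5.86 + (+2.049) = 7.91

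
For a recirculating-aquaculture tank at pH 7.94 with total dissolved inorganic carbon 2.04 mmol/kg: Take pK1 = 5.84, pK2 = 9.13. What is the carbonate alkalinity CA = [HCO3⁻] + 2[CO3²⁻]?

CA = [HCO3⁻] + 2[CO3²⁻] = (α₁ + 2α₂)·DIC
At pH 7.94: [H⁺]/K1 = 10^-2.10 = 0.0079433, K2/[H⁺] = 10^-1.19 = 0.064565
α₁ = 1/(1 + 0.0079433 + 0.064565) = 1/1.0725 = 0.9324; α₂ = α₁·K2/[H⁺] = 0.06020
α₁ + 2α₂ = 1.0528
CA = 1.0528 × 2.04 = 2.15 mmol/kg

CA = 2.15 mmol/kg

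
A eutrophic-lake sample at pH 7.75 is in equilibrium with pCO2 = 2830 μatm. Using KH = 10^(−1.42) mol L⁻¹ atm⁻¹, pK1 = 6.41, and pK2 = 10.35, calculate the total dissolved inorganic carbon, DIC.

[CO2*] = KH · pCO2 = 10^(−1.42) × 2830×10^-6 = 1.076×10^-4 mol/L
α₀ = 1/(1 + K1/[H⁺] + K1K2/[H⁺]²) = 1/(1 + 10^+1.34 + 10^-1.26) = 0.04361
DIC = [CO2*]/α₀ = 1.076×10^-4 / 0.04361 = 2.47 mmol/L

DIC = 2.47 mmol/L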